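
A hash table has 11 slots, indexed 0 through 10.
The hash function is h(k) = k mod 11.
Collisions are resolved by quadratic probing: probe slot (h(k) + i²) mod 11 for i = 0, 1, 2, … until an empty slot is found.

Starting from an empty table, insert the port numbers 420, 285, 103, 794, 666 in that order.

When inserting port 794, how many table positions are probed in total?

420 hashes to 2; slot 2 is free -> place at 2.
285 hashes to 10; slot 10 is free -> place at 10.
103 hashes to 4; slot 4 is free -> place at 4.
794 hashes to 2; 2 taken -> place at 3.
666 hashes to 6; slot 6 is free -> place at 6.
Table: [_, _, 420, 794, 103, _, 666, _, _, _, 285]

2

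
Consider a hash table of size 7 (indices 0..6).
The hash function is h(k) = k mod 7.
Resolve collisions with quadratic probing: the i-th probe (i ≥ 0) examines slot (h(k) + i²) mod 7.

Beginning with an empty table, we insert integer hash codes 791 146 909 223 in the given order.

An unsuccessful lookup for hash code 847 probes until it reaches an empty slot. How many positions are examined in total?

3

Insert 791: h=0, slot 0 empty → index 0.
Insert 146: h=6, slot 6 empty → index 6.
Insert 909: h=6, slots 6,0 occupied → index 3.
Insert 223: h=6, slots 6,0,3 occupied → index 1.
Table: [791, 223, -, 909, -, -, 146]
Lookup 847: h=0, probe 0,1,4 → slot 4 empty, not found.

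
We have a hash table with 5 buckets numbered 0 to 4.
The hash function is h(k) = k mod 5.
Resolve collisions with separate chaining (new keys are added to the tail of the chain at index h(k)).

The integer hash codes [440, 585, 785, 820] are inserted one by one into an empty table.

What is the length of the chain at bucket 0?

440 → bucket 0
585 → bucket 0 (collision)
785 → bucket 0 (collision)
820 → bucket 0 (collision)
Final buckets:
0: 440 -> 585 -> 785 -> 820
1: .
2: .
3: .
4: .

4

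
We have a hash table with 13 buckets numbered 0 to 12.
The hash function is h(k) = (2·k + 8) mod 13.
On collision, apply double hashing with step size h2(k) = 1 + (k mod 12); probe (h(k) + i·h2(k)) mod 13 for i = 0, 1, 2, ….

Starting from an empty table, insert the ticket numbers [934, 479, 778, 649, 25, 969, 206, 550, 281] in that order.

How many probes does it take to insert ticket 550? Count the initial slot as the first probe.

2

934: h=4 -> slot 4
479: h=4, h2=12, probe 4,3 -> slot 3
778: h=4, h2=11, probe 4,2 -> slot 2
649: h=6 -> slot 6
25: h=6, h2=2, probe 6,8 -> slot 8
969: h=9 -> slot 9
206: h=4, h2=3, probe 4,7 -> slot 7
550: h=3, h2=11, probe 3,1 -> slot 1
281: h=11 -> slot 11
Table: [-, 550, 778, 479, 934, -, 649, 206, 25, 969, -, 281, -]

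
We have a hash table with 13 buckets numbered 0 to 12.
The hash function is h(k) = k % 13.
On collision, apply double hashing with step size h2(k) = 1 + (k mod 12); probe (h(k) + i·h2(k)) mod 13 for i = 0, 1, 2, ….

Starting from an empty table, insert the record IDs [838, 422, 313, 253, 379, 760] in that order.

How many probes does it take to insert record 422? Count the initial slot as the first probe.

2

838: h=6 → slot 6
422: h=6, h2=3, probe 6,9 → slot 9
313: h=1 → slot 1
253: h=6, h2=2, probe 6,8 → slot 8
379: h=2 → slot 2
760: h=6, h2=5, probe 6,11 → slot 11
Table: [-, 313, 379, -, -, -, 838, -, 253, 422, -, 760, -]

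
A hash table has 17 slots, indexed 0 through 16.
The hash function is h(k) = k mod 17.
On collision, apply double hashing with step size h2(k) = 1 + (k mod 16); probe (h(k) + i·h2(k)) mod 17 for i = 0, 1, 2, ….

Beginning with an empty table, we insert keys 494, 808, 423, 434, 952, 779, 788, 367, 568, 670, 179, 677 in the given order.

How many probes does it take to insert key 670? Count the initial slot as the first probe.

Insert 494: h=1, slot 1 empty => index 1.
Insert 808: h=9, slot 9 empty => index 9.
Insert 423: h=15, slot 15 empty => index 15.
Insert 434: h=9, h2=3, slot 9 occupied => index 12.
Insert 952: h=0, slot 0 empty => index 0.
Insert 779: h=14, slot 14 empty => index 14.
Insert 788: h=6, slot 6 empty => index 6.
Insert 367: h=10, slot 10 empty => index 10.
Insert 568: h=7, slot 7 empty => index 7.
Insert 670: h=7, h2=15, slot 7 occupied => index 5.
Insert 179: h=9, h2=4, slot 9 occupied => index 13.
Insert 677: h=14, h2=6, slot 14 occupied => index 3.
Table: [952, 494, ∅, 677, ∅, 670, 788, 568, ∅, 808, 367, ∅, 434, 179, 779, 423, ∅]

2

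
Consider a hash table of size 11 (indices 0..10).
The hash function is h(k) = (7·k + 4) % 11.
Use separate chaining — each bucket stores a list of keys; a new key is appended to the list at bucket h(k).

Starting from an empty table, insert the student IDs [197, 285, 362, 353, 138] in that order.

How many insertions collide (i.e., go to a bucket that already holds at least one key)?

2

Insert 197: h=8, bucket 8 empty -> new chain.
Insert 285: h=8, bucket 8 nonempty -> append to chain.
Insert 362: h=8, bucket 8 nonempty -> append to chain.
Insert 353: h=0, bucket 0 empty -> new chain.
Insert 138: h=2, bucket 2 empty -> new chain.
Final buckets:
0: 353
1: ∅
2: 138
3: ∅
4: ∅
5: ∅
6: ∅
7: ∅
8: 197 -> 285 -> 362
9: ∅
10: ∅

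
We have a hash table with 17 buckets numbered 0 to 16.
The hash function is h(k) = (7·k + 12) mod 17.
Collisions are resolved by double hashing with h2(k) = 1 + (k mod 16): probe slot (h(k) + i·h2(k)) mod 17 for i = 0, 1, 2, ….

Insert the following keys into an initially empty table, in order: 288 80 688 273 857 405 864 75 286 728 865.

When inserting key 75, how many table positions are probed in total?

288: h=5 => slot 5
80: h=11 => slot 11
688: h=0 => slot 0
273: h=2 => slot 2
857: h=10 => slot 10
405: h=8 => slot 8
864: h=8, h2=1, probe 8,9 => slot 9
75: h=10, h2=12, probe 10,5,0,12 => slot 12
286: h=8, h2=15, probe 8,6 => slot 6
728: h=8, h2=9, probe 8,0,9,1 => slot 1
865: h=15 => slot 15
Table: [688, 728, 273, —, —, 288, 286, —, 405, 864, 857, 80, 75, —, —, 865, —]

4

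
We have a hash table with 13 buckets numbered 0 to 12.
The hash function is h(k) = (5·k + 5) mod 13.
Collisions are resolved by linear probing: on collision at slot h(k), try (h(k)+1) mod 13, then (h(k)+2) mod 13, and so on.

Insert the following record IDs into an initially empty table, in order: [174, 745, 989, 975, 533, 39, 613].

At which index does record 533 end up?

174 hashes to 4; slot 4 is free -> place at 4.
745 hashes to 12; slot 12 is free -> place at 12.
989 hashes to 10; slot 10 is free -> place at 10.
975 hashes to 5; slot 5 is free -> place at 5.
533 hashes to 5; 5 taken -> place at 6.
39 hashes to 5; 5,6 taken -> place at 7.
613 hashes to 2; slot 2 is free -> place at 2.
Table: [_, _, 613, _, 174, 975, 533, 39, _, _, 989, _, 745]

6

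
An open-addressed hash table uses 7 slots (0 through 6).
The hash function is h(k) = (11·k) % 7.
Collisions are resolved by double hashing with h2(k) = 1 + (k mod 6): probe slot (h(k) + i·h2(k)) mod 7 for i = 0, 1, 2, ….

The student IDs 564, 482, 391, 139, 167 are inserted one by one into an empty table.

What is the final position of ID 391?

5

Insert 564: h=2, slot 2 empty => index 2.
Insert 482: h=3, slot 3 empty => index 3.
Insert 391: h=3, h2=2, slot 3 occupied => index 5.
Insert 139: h=3, h2=2, slots 3,5 occupied => index 0.
Insert 167: h=3, h2=6, slots 3,2 occupied => index 1.
Table: [139, 167, 564, 482, -, 391, -]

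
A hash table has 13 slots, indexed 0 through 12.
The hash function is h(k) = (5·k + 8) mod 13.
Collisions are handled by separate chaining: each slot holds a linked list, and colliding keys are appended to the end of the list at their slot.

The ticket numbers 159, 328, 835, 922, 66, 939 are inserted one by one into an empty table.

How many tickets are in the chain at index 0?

1

159 → bucket 10
328 → bucket 10 (collision)
835 → bucket 10 (collision)
922 → bucket 3
66 → bucket 0
939 → bucket 10 (collision)
Final buckets:
0: 66
1: _
2: _
3: 922
4: _
5: _
6: _
7: _
8: _
9: _
10: 159 -> 328 -> 835 -> 939
11: _
12: _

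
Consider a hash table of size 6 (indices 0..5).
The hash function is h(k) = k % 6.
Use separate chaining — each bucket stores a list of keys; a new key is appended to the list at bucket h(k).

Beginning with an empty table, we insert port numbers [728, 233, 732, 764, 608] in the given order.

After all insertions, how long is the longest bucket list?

Insert 728: h=2, bucket 2 empty -> new chain.
Insert 233: h=5, bucket 5 empty -> new chain.
Insert 732: h=0, bucket 0 empty -> new chain.
Insert 764: h=2, bucket 2 nonempty -> append to chain.
Insert 608: h=2, bucket 2 nonempty -> append to chain.
Final buckets:
0: 732
1: .
2: 728 -> 764 -> 608
3: .
4: .
5: 233

3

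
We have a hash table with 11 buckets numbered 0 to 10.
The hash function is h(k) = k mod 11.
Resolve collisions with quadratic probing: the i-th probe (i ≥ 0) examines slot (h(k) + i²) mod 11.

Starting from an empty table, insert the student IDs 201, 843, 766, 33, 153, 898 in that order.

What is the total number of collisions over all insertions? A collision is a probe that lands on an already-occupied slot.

4

Insert 201: h=3, slot 3 empty → index 3.
Insert 843: h=7, slot 7 empty → index 7.
Insert 766: h=7, slot 7 occupied → index 8.
Insert 33: h=0, slot 0 empty → index 0.
Insert 153: h=10, slot 10 empty → index 10.
Insert 898: h=7, slots 7,8,0 occupied → index 5.
Table: [33, —, —, 201, —, 898, —, 843, 766, —, 153]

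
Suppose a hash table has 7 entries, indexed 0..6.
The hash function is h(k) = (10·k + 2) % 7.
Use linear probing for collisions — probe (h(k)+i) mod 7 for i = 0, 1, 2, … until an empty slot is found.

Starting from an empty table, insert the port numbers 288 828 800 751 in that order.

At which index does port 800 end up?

Insert 288: h=5, slot 5 empty → index 5.
Insert 828: h=1, slot 1 empty → index 1.
Insert 800: h=1, slot 1 occupied → index 2.
Insert 751: h=1, slots 1,2 occupied → index 3.
Table: [∅, 828, 800, 751, ∅, 288, ∅]

2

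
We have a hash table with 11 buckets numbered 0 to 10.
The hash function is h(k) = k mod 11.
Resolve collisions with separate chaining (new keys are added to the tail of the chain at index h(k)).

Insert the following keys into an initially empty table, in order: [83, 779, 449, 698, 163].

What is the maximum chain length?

3

Insert 83: h=6, bucket 6 empty -> new chain.
Insert 779: h=9, bucket 9 empty -> new chain.
Insert 449: h=9, bucket 9 nonempty -> append to chain.
Insert 698: h=5, bucket 5 empty -> new chain.
Insert 163: h=9, bucket 9 nonempty -> append to chain.
Final buckets:
0: _
1: _
2: _
3: _
4: _
5: 698
6: 83
7: _
8: _
9: 779 -> 449 -> 163
10: _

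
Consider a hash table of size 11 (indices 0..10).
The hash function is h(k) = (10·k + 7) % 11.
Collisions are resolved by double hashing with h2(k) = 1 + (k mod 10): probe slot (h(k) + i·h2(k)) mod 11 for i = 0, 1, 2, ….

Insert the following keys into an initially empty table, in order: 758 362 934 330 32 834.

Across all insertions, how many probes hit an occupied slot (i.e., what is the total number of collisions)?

758 hashes to 8; slot 8 is free → place at 8.
362 hashes to 8, h2=3; 8 taken → place at 0.
934 hashes to 8, h2=5; 8 taken → place at 2.
330 hashes to 7; slot 7 is free → place at 7.
32 hashes to 8, h2=3; 8,0 taken → place at 3.
834 hashes to 9; slot 9 is free → place at 9.
Table: [362, -, 934, 32, -, -, -, 330, 758, 834, -]

4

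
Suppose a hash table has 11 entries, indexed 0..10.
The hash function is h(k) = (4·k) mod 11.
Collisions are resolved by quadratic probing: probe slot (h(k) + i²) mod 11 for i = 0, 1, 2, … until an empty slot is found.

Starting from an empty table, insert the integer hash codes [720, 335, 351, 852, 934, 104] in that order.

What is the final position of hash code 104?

3

Insert 720: h=9, slot 9 empty -> index 9.
Insert 335: h=9, slot 9 occupied -> index 10.
Insert 351: h=7, slot 7 empty -> index 7.
Insert 852: h=9, slots 9,10 occupied -> index 2.
Insert 934: h=7, slot 7 occupied -> index 8.
Insert 104: h=9, slots 9,10,2,7 occupied -> index 3.
Table: [_, _, 852, 104, _, _, _, 351, 934, 720, 335]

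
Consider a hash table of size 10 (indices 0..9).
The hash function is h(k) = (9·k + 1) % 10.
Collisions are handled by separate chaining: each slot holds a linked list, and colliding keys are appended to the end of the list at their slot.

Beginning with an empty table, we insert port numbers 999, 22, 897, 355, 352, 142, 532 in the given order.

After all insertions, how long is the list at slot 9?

Insert 999: h=2, bucket 2 empty → new chain.
Insert 22: h=9, bucket 9 empty → new chain.
Insert 897: h=4, bucket 4 empty → new chain.
Insert 355: h=6, bucket 6 empty → new chain.
Insert 352: h=9, bucket 9 nonempty → append to chain.
Insert 142: h=9, bucket 9 nonempty → append to chain.
Insert 532: h=9, bucket 9 nonempty → append to chain.
Final buckets:
0: -
1: -
2: 999
3: -
4: 897
5: -
6: 355
7: -
8: -
9: 22 -> 352 -> 142 -> 532

4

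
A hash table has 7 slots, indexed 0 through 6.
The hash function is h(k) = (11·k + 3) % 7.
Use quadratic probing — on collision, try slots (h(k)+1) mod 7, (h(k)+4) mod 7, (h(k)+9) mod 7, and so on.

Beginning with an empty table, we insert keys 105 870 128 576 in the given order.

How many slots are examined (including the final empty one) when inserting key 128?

Insert 105: h=3, slot 3 empty => index 3.
Insert 870: h=4, slot 4 empty => index 4.
Insert 128: h=4, slot 4 occupied => index 5.
Insert 576: h=4, slots 4,5 occupied => index 1.
Table: [., 576, ., 105, 870, 128, .]

2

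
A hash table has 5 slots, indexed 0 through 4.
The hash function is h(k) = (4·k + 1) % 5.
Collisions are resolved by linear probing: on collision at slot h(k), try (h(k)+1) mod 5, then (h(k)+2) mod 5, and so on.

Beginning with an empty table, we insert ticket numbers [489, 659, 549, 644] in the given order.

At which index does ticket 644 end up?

0

489: h=2 => slot 2
659: h=2, probe 2,3 => slot 3
549: h=2, probe 2,3,4 => slot 4
644: h=2, probe 2,3,4,0 => slot 0
Table: [644, ∅, 489, 659, 549]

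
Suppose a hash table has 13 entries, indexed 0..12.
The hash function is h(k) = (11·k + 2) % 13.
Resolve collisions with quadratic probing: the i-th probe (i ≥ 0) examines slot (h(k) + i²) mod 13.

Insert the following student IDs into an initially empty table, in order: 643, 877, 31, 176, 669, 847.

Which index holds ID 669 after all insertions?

643: h=3 => slot 3
877: h=3, probe 3,4 => slot 4
31: h=5 => slot 5
176: h=1 => slot 1
669: h=3, probe 3,4,7 => slot 7
847: h=11 => slot 11
Table: [., 176, ., 643, 877, 31, ., 669, ., ., ., 847, .]

7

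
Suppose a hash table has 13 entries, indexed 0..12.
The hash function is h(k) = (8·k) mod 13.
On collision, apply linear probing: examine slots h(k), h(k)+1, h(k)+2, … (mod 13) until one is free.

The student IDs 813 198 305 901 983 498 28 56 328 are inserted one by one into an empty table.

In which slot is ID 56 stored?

Insert 813: h=4, slot 4 empty → index 4.
Insert 198: h=11, slot 11 empty → index 11.
Insert 305: h=9, slot 9 empty → index 9.
Insert 901: h=6, slot 6 empty → index 6.
Insert 983: h=12, slot 12 empty → index 12.
Insert 498: h=6, slot 6 occupied → index 7.
Insert 28: h=3, slot 3 empty → index 3.
Insert 56: h=6, slots 6,7 occupied → index 8.
Insert 328: h=11, slots 11,12 occupied → index 0.
Table: [328, ∅, ∅, 28, 813, ∅, 901, 498, 56, 305, ∅, 198, 983]

8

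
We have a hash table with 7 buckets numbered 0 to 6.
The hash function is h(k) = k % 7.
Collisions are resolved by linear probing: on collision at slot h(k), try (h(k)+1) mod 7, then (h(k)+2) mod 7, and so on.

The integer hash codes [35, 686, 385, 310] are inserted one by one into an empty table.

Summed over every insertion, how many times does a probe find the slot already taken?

35: h=0 -> slot 0
686: h=0, probe 0,1 -> slot 1
385: h=0, probe 0,1,2 -> slot 2
310: h=2, probe 2,3 -> slot 3
Table: [35, 686, 385, 310, —, —, —]

4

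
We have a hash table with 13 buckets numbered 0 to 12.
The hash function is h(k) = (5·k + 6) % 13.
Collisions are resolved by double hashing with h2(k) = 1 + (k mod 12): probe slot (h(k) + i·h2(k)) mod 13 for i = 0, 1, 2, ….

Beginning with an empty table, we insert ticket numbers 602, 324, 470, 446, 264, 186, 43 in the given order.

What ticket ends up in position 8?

Insert 602: h=0, slot 0 empty => index 0.
Insert 324: h=1, slot 1 empty => index 1.
Insert 470: h=3, slot 3 empty => index 3.
Insert 446: h=0, h2=3, slots 0,3 occupied => index 6.
Insert 264: h=0, h2=1, slots 0,1 occupied => index 2.
Insert 186: h=0, h2=7, slot 0 occupied => index 7.
Insert 43: h=0, h2=8, slot 0 occupied => index 8.
Table: [602, 324, 264, 470, —, —, 446, 186, 43, —, —, —, —]

43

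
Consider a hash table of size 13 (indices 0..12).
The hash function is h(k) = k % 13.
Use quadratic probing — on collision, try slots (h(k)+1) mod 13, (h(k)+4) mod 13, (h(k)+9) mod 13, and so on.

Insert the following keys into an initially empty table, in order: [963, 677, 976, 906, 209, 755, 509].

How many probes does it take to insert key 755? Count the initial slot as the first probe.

Insert 963: h=1, slot 1 empty => index 1.
Insert 677: h=1, slot 1 occupied => index 2.
Insert 976: h=1, slots 1,2 occupied => index 5.
Insert 906: h=9, slot 9 empty => index 9.
Insert 209: h=1, slots 1,2,5 occupied => index 10.
Insert 755: h=1, slots 1,2,5,10 occupied => index 4.
Insert 509: h=2, slot 2 occupied => index 3.
Table: [—, 963, 677, 509, 755, 976, —, —, —, 906, 209, —, —]

5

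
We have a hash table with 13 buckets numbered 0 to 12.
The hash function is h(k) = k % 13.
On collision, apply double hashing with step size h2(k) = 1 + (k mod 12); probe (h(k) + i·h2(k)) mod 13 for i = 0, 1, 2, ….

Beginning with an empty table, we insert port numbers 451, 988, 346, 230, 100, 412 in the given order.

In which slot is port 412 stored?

6

451: h=9 -> slot 9
988: h=0 -> slot 0
346: h=8 -> slot 8
230: h=9, h2=3, probe 9,12 -> slot 12
100: h=9, h2=5, probe 9,1 -> slot 1
412: h=9, h2=5, probe 9,1,6 -> slot 6
Table: [988, 100, -, -, -, -, 412, -, 346, 451, -, -, 230]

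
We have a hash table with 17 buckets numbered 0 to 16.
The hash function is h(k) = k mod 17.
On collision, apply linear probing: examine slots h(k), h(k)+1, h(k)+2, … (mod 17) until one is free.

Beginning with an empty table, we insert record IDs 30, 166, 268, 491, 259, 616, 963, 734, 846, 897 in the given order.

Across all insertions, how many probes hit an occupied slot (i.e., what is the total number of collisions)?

30: h=13 -> slot 13
166: h=13, probe 13,14 -> slot 14
268: h=13, probe 13,14,15 -> slot 15
491: h=15, probe 15,16 -> slot 16
259: h=4 -> slot 4
616: h=4, probe 4,5 -> slot 5
963: h=11 -> slot 11
734: h=3 -> slot 3
846: h=13, probe 13,14,15,16,0 -> slot 0
897: h=13, probe 13,14,15,16,0,1 -> slot 1
Table: [846, 897, _, 734, 259, 616, _, _, _, _, _, 963, _, 30, 166, 268, 491]

14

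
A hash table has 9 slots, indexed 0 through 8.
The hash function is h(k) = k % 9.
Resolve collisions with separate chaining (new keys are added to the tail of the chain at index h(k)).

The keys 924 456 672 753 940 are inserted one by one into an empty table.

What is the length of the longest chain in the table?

4

924 → bucket 6
456 → bucket 6 (collision)
672 → bucket 6 (collision)
753 → bucket 6 (collision)
940 → bucket 4
Final buckets:
0: _
1: _
2: _
3: _
4: 940
5: _
6: 924 -> 456 -> 672 -> 753
7: _
8: _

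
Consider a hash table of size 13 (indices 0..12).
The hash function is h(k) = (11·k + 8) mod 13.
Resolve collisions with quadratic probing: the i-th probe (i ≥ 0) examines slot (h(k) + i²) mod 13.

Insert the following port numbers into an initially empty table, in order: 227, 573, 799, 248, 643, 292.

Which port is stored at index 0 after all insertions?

227 hashes to 9; slot 9 is free → place at 9.
573 hashes to 6; slot 6 is free → place at 6.
799 hashes to 9; 9 taken → place at 10.
248 hashes to 6; 6 taken → place at 7.
643 hashes to 9; 9,10 taken → place at 0.
292 hashes to 9; 9,10,0 taken → place at 5.
Table: [643, ., ., ., ., 292, 573, 248, ., 227, 799, ., .]

643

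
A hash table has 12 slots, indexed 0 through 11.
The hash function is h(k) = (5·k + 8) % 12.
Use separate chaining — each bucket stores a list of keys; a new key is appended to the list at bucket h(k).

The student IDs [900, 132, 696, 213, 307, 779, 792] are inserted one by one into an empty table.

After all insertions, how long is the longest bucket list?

Insert 900: h=8, bucket 8 empty → new chain.
Insert 132: h=8, bucket 8 nonempty → append to chain.
Insert 696: h=8, bucket 8 nonempty → append to chain.
Insert 213: h=5, bucket 5 empty → new chain.
Insert 307: h=7, bucket 7 empty → new chain.
Insert 779: h=3, bucket 3 empty → new chain.
Insert 792: h=8, bucket 8 nonempty → append to chain.
Final buckets:
0: —
1: —
2: —
3: 779
4: —
5: 213
6: —
7: 307
8: 900 -> 132 -> 696 -> 792
9: —
10: —
11: —

4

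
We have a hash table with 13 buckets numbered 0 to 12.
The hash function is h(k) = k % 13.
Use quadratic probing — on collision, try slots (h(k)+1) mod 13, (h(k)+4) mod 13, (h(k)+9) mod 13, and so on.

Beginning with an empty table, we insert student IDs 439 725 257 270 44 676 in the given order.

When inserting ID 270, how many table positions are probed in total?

4

Insert 439: h=10, slot 10 empty -> index 10.
Insert 725: h=10, slot 10 occupied -> index 11.
Insert 257: h=10, slots 10,11 occupied -> index 1.
Insert 270: h=10, slots 10,11,1 occupied -> index 6.
Insert 44: h=5, slot 5 empty -> index 5.
Insert 676: h=0, slot 0 empty -> index 0.
Table: [676, 257, ., ., ., 44, 270, ., ., ., 439, 725, .]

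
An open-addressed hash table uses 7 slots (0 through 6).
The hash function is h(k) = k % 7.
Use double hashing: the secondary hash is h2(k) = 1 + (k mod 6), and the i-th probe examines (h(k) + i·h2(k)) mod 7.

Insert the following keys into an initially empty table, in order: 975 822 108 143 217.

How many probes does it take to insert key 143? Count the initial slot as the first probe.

975: h=2 -> slot 2
822: h=3 -> slot 3
108: h=3, h2=1, probe 3,4 -> slot 4
143: h=3, h2=6, probe 3,2,1 -> slot 1
217: h=0 -> slot 0
Table: [217, 143, 975, 822, 108, _, _]

3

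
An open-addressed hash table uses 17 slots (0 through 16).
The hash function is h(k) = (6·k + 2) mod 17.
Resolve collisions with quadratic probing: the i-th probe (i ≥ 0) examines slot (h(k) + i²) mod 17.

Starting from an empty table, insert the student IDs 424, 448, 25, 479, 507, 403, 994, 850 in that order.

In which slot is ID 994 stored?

424: h=13 → slot 13
448: h=4 → slot 4
25: h=16 → slot 16
479: h=3 → slot 3
507: h=1 → slot 1
403: h=6 → slot 6
994: h=16, probe 16,0 → slot 0
850: h=2 → slot 2
Table: [994, 507, 850, 479, 448, ., 403, ., ., ., ., ., ., 424, ., ., 25]

0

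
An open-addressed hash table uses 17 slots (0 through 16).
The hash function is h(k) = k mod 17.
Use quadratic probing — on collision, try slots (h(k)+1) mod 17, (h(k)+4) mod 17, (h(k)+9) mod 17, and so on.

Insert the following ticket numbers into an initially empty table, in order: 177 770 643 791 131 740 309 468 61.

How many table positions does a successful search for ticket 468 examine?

177 hashes to 7; slot 7 is free -> place at 7.
770 hashes to 5; slot 5 is free -> place at 5.
643 hashes to 14; slot 14 is free -> place at 14.
791 hashes to 9; slot 9 is free -> place at 9.
131 hashes to 12; slot 12 is free -> place at 12.
740 hashes to 9; 9 taken -> place at 10.
309 hashes to 3; slot 3 is free -> place at 3.
468 hashes to 9; 9,10 taken -> place at 13.
61 hashes to 10; 10 taken -> place at 11.
Table: [., ., ., 309, ., 770, ., 177, ., 791, 740, 61, 131, 468, 643, ., .]
Lookup 468: h=9, probe 9,10,13 → found at 13.

3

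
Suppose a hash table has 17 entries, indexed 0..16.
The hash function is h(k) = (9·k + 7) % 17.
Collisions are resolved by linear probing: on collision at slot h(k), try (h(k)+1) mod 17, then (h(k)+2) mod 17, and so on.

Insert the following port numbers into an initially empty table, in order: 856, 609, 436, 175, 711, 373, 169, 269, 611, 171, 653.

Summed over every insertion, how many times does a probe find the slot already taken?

Insert 856: h=10, slot 10 empty → index 10.
Insert 609: h=14, slot 14 empty → index 14.
Insert 436: h=4, slot 4 empty → index 4.
Insert 175: h=1, slot 1 empty → index 1.
Insert 711: h=14, slot 14 occupied → index 15.
Insert 373: h=15, slot 15 occupied → index 16.
Insert 169: h=15, slots 15,16 occupied → index 0.
Insert 269: h=14, slots 14,15,16,0,1 occupied → index 2.
Insert 611: h=15, slots 15,16,0,1,2 occupied → index 3.
Insert 171: h=16, slots 16,0,1,2,3,4 occupied → index 5.
Insert 653: h=2, slots 2,3,4,5 occupied → index 6.
Table: [169, 175, 269, 611, 436, 171, 653, _, _, _, 856, _, _, _, 609, 711, 373]

24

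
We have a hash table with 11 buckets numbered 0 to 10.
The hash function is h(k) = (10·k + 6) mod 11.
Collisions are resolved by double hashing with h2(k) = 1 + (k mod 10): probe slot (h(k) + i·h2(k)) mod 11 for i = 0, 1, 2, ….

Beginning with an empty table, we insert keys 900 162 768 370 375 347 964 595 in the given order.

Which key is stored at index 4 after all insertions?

900: h=8 -> slot 8
162: h=9 -> slot 9
768: h=8, h2=9, probe 8,6 -> slot 6
370: h=10 -> slot 10
375: h=5 -> slot 5
347: h=0 -> slot 0
964: h=10, h2=5, probe 10,4 -> slot 4
595: h=5, h2=6, probe 5,0,6,1 -> slot 1
Table: [347, 595, ∅, ∅, 964, 375, 768, ∅, 900, 162, 370]

964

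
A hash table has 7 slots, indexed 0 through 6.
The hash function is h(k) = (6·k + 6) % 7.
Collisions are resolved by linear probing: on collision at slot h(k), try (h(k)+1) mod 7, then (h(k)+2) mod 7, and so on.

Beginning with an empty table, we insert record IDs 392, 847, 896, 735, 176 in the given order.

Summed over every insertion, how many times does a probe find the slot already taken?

392: h=6 -> slot 6
847: h=6, probe 6,0 -> slot 0
896: h=6, probe 6,0,1 -> slot 1
735: h=6, probe 6,0,1,2 -> slot 2
176: h=5 -> slot 5
Table: [847, 896, 735, —, —, 176, 392]

6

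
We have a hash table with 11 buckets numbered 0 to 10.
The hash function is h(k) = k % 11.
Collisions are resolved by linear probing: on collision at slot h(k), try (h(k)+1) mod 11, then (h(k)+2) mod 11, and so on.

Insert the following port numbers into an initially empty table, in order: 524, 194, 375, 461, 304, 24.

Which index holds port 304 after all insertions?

9

524: h=7 => slot 7
194: h=7, probe 7,8 => slot 8
375: h=1 => slot 1
461: h=10 => slot 10
304: h=7, probe 7,8,9 => slot 9
24: h=2 => slot 2
Table: [., 375, 24, ., ., ., ., 524, 194, 304, 461]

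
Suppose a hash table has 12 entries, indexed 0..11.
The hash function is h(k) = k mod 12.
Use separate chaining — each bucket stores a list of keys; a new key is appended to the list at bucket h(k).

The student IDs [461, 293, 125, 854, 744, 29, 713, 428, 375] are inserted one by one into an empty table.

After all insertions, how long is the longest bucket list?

Insert 461: h=5, bucket 5 empty -> new chain.
Insert 293: h=5, bucket 5 nonempty -> append to chain.
Insert 125: h=5, bucket 5 nonempty -> append to chain.
Insert 854: h=2, bucket 2 empty -> new chain.
Insert 744: h=0, bucket 0 empty -> new chain.
Insert 29: h=5, bucket 5 nonempty -> append to chain.
Insert 713: h=5, bucket 5 nonempty -> append to chain.
Insert 428: h=8, bucket 8 empty -> new chain.
Insert 375: h=3, bucket 3 empty -> new chain.
Final buckets:
0: 744
1: -
2: 854
3: 375
4: -
5: 461 -> 293 -> 125 -> 29 -> 713
6: -
7: -
8: 428
9: -
10: -
11: -

5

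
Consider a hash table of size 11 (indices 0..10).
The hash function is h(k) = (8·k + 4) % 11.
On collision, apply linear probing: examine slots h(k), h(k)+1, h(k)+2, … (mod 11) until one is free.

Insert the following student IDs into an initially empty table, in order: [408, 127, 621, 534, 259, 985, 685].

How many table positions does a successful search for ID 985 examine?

408 hashes to 1; slot 1 is free → place at 1.
127 hashes to 8; slot 8 is free → place at 8.
621 hashes to 0; slot 0 is free → place at 0.
534 hashes to 8; 8 taken → place at 9.
259 hashes to 8; 8,9 taken → place at 10.
985 hashes to 8; 8,9,10,0,1 taken → place at 2.
685 hashes to 6; slot 6 is free → place at 6.
Table: [621, 408, 985, _, _, _, 685, _, 127, 534, 259]
Lookup 985: h=8, probe 8,9,10,0,1,2 → found at 2.

6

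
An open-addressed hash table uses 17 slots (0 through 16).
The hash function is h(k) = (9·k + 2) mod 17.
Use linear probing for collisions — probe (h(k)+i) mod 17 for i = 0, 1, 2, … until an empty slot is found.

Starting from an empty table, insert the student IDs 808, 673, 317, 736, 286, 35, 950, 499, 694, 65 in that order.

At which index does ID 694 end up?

808: h=15 → slot 15
673: h=7 → slot 7
317: h=16 → slot 16
736: h=13 → slot 13
286: h=9 → slot 9
35: h=11 → slot 11
950: h=1 → slot 1
499: h=5 → slot 5
694: h=9, probe 9,10 → slot 10
65: h=9, probe 9,10,11,12 → slot 12
Table: [∅, 950, ∅, ∅, ∅, 499, ∅, 673, ∅, 286, 694, 35, 65, 736, ∅, 808, 317]

10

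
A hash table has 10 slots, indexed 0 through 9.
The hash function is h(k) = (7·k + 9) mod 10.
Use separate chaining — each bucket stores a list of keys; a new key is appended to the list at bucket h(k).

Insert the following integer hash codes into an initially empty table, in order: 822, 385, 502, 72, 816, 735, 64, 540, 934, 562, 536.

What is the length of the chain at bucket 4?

Insert 822: h=3, bucket 3 empty → new chain.
Insert 385: h=4, bucket 4 empty → new chain.
Insert 502: h=3, bucket 3 nonempty → append to chain.
Insert 72: h=3, bucket 3 nonempty → append to chain.
Insert 816: h=1, bucket 1 empty → new chain.
Insert 735: h=4, bucket 4 nonempty → append to chain.
Insert 64: h=7, bucket 7 empty → new chain.
Insert 540: h=9, bucket 9 empty → new chain.
Insert 934: h=7, bucket 7 nonempty → append to chain.
Insert 562: h=3, bucket 3 nonempty → append to chain.
Insert 536: h=1, bucket 1 nonempty → append to chain.
Final buckets:
0: -
1: 816 -> 536
2: -
3: 822 -> 502 -> 72 -> 562
4: 385 -> 735
5: -
6: -
7: 64 -> 934
8: -
9: 540

2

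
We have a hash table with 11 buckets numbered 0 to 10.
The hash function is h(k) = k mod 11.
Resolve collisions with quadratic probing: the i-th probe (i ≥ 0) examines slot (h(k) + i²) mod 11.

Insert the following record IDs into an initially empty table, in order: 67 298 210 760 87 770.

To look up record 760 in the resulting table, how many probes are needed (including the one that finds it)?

4

67: h=1 => slot 1
298: h=1, probe 1,2 => slot 2
210: h=1, probe 1,2,5 => slot 5
760: h=1, probe 1,2,5,10 => slot 10
87: h=10, probe 10,0 => slot 0
770: h=0, probe 0,1,4 => slot 4
Table: [87, 67, 298, -, 770, 210, -, -, -, -, 760]
Lookup 760: h=1, probe 1,2,5,10 → found at 10.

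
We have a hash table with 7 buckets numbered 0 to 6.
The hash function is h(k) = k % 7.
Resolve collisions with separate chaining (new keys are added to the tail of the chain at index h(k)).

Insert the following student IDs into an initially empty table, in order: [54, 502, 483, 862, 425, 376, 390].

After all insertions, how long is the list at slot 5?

5

Insert 54: h=5, bucket 5 empty → new chain.
Insert 502: h=5, bucket 5 nonempty → append to chain.
Insert 483: h=0, bucket 0 empty → new chain.
Insert 862: h=1, bucket 1 empty → new chain.
Insert 425: h=5, bucket 5 nonempty → append to chain.
Insert 376: h=5, bucket 5 nonempty → append to chain.
Insert 390: h=5, bucket 5 nonempty → append to chain.
Final buckets:
0: 483
1: 862
2: .
3: .
4: .
5: 54 -> 502 -> 425 -> 376 -> 390
6: .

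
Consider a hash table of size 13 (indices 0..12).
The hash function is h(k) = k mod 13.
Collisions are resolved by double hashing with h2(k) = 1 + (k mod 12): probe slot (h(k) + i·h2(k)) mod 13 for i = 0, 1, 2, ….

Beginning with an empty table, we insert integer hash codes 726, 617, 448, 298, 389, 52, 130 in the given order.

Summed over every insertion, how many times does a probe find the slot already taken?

726: h=11 -> slot 11
617: h=6 -> slot 6
448: h=6, h2=5, probe 6,11,3 -> slot 3
298: h=12 -> slot 12
389: h=12, h2=6, probe 12,5 -> slot 5
52: h=0 -> slot 0
130: h=0, h2=11, probe 0,11,9 -> slot 9
Table: [52, —, —, 448, —, 389, 617, —, —, 130, —, 726, 298]

5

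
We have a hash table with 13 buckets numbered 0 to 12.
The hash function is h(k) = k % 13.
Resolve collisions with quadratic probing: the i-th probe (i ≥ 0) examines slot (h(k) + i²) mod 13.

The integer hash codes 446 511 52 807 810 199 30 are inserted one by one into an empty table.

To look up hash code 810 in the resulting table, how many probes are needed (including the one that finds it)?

446 hashes to 4; slot 4 is free => place at 4.
511 hashes to 4; 4 taken => place at 5.
52 hashes to 0; slot 0 is free => place at 0.
807 hashes to 1; slot 1 is free => place at 1.
810 hashes to 4; 4,5 taken => place at 8.
199 hashes to 4; 4,5,8,0 taken => place at 7.
30 hashes to 4; 4,5,8,0,7 taken => place at 3.
Table: [52, 807, -, 30, 446, 511, -, 199, 810, -, -, -, -]
Lookup 810: h=4, probe 4,5,8 → found at 8.

3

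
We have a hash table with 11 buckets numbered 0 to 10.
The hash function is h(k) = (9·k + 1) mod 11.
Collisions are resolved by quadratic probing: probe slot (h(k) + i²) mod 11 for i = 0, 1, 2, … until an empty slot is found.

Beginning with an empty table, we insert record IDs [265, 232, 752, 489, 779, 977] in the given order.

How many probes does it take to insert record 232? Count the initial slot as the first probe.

2

265: h=10 -> slot 10
232: h=10, probe 10,0 -> slot 0
752: h=4 -> slot 4
489: h=2 -> slot 2
779: h=5 -> slot 5
977: h=5, probe 5,6 -> slot 6
Table: [232, ., 489, ., 752, 779, 977, ., ., ., 265]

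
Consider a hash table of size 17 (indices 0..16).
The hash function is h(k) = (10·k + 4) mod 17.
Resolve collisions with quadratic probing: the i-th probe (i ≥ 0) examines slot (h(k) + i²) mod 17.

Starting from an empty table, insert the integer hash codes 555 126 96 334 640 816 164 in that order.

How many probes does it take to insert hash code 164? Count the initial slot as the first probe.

555: h=12 → slot 12
126: h=6 → slot 6
96: h=12, probe 12,13 → slot 13
334: h=12, probe 12,13,16 → slot 16
640: h=12, probe 12,13,16,4 → slot 4
816: h=4, probe 4,5 → slot 5
164: h=12, probe 12,13,16,4,11 → slot 11
Table: [_, _, _, _, 640, 816, 126, _, _, _, _, 164, 555, 96, _, _, 334]

5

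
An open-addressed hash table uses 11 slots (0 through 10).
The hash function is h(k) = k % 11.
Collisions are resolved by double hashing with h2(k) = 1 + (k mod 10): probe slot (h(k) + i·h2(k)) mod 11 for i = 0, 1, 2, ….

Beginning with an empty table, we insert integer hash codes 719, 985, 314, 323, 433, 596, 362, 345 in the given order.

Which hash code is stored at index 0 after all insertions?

Insert 719: h=4, slot 4 empty => index 4.
Insert 985: h=6, slot 6 empty => index 6.
Insert 314: h=6, h2=5, slot 6 occupied => index 0.
Insert 323: h=4, h2=4, slot 4 occupied => index 8.
Insert 433: h=4, h2=4, slots 4,8 occupied => index 1.
Insert 596: h=2, slot 2 empty => index 2.
Insert 362: h=10, slot 10 empty => index 10.
Insert 345: h=4, h2=6, slots 4,10 occupied => index 5.
Table: [314, 433, 596, ., 719, 345, 985, ., 323, ., 362]

314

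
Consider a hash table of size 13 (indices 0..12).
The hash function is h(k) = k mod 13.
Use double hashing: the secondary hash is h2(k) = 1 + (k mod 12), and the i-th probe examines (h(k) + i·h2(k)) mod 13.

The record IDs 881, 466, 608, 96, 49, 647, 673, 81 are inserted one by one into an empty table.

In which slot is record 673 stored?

881 hashes to 10; slot 10 is free -> place at 10.
466 hashes to 11; slot 11 is free -> place at 11.
608 hashes to 10, h2=9; 10 taken -> place at 6.
96 hashes to 5; slot 5 is free -> place at 5.
49 hashes to 10, h2=2; 10 taken -> place at 12.
647 hashes to 10, h2=12; 10 taken -> place at 9.
673 hashes to 10, h2=2; 10,12 taken -> place at 1.
81 hashes to 3; slot 3 is free -> place at 3.
Table: [_, 673, _, 81, _, 96, 608, _, _, 647, 881, 466, 49]

1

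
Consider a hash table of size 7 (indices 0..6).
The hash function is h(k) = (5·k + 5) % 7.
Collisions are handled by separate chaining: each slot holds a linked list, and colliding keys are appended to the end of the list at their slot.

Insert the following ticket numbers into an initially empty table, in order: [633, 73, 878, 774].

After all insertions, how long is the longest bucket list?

633 -> bucket 6
73 -> bucket 6 (collision)
878 -> bucket 6 (collision)
774 -> bucket 4
Final buckets:
0: —
1: —
2: —
3: —
4: 774
5: —
6: 633 -> 73 -> 878

3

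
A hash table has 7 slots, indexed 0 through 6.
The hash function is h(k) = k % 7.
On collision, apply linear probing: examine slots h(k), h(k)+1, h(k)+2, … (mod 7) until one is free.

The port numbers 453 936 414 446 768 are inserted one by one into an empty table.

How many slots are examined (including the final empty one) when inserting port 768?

5

Insert 453: h=5, slot 5 empty => index 5.
Insert 936: h=5, slot 5 occupied => index 6.
Insert 414: h=1, slot 1 empty => index 1.
Insert 446: h=5, slots 5,6 occupied => index 0.
Insert 768: h=5, slots 5,6,0,1 occupied => index 2.
Table: [446, 414, 768, _, _, 453, 936]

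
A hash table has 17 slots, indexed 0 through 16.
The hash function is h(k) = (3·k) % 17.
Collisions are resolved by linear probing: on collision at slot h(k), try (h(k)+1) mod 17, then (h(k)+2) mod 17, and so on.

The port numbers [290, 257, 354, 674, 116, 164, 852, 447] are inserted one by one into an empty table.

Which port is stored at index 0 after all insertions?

290: h=3 => slot 3
257: h=6 => slot 6
354: h=8 => slot 8
674: h=16 => slot 16
116: h=8, probe 8,9 => slot 9
164: h=16, probe 16,0 => slot 0
852: h=6, probe 6,7 => slot 7
447: h=15 => slot 15
Table: [164, _, _, 290, _, _, 257, 852, 354, 116, _, _, _, _, _, 447, 674]

164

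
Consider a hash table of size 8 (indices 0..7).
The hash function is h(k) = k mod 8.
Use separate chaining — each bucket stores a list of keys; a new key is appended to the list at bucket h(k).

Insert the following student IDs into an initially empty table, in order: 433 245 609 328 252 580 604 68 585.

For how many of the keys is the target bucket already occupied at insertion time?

Insert 433: h=1, bucket 1 empty → new chain.
Insert 245: h=5, bucket 5 empty → new chain.
Insert 609: h=1, bucket 1 nonempty → append to chain.
Insert 328: h=0, bucket 0 empty → new chain.
Insert 252: h=4, bucket 4 empty → new chain.
Insert 580: h=4, bucket 4 nonempty → append to chain.
Insert 604: h=4, bucket 4 nonempty → append to chain.
Insert 68: h=4, bucket 4 nonempty → append to chain.
Insert 585: h=1, bucket 1 nonempty → append to chain.
Final buckets:
0: 328
1: 433 -> 609 -> 585
2: —
3: —
4: 252 -> 580 -> 604 -> 68
5: 245
6: —
7: —

5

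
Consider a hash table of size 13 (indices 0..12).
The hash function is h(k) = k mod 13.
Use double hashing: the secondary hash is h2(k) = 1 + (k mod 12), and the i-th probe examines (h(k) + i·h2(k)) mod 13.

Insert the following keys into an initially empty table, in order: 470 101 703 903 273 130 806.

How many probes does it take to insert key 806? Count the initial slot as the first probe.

470 hashes to 2; slot 2 is free → place at 2.
101 hashes to 10; slot 10 is free → place at 10.
703 hashes to 1; slot 1 is free → place at 1.
903 hashes to 6; slot 6 is free → place at 6.
273 hashes to 0; slot 0 is free → place at 0.
130 hashes to 0, h2=11; 0 taken → place at 11.
806 hashes to 0, h2=3; 0 taken → place at 3.
Table: [273, 703, 470, 806, -, -, 903, -, -, -, 101, 130, -]

2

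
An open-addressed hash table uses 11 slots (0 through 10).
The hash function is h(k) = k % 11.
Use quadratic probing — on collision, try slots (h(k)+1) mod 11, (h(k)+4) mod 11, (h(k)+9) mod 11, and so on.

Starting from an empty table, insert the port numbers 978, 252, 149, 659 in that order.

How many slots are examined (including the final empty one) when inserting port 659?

3

978: h=10 => slot 10
252: h=10, probe 10,0 => slot 0
149: h=6 => slot 6
659: h=10, probe 10,0,3 => slot 3
Table: [252, —, —, 659, —, —, 149, —, —, —, 978]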